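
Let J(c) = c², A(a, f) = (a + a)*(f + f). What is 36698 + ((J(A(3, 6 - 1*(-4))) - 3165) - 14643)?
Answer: 33290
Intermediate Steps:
A(a, f) = 4*a*f (A(a, f) = (2*a)*(2*f) = 4*a*f)
36698 + ((J(A(3, 6 - 1*(-4))) - 3165) - 14643) = 36698 + (((4*3*(6 - 1*(-4)))² - 3165) - 14643) = 36698 + (((4*3*(6 + 4))² - 3165) - 14643) = 36698 + (((4*3*10)² - 3165) - 14643) = 36698 + ((120² - 3165) - 14643) = 36698 + ((14400 - 3165) - 14643) = 36698 + (11235 - 14643) = 36698 - 3408 = 33290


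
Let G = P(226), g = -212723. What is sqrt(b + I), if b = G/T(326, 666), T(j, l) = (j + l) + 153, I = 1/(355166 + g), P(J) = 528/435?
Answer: sqrt(54132290132699)/225229515 ≈ 0.032667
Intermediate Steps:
P(J) = 176/145 (P(J) = 528*(1/435) = 176/145)
I = 1/142443 (I = 1/(355166 - 212723) = 1/142443 ≈ 7.0204e-6)
G = 176/145 ≈ 1.2138
T(j, l) = 153 + j + l
b = 176/166025 (b = 176/(145*(153 + 326 + 666)) = (176/145)/1145 = (176/145)*(1/1145) = 176/166025 ≈ 0.0010601)
sqrt(b + I) = sqrt(176/166025 + 1/142443) = sqrt(25235993/23649099075) = sqrt(54132290132699)/225229515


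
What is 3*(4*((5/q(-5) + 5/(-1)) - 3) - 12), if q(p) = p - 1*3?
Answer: -279/2 ≈ -139.50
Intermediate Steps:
q(p) = -3 + p (q(p) = p - 3 = -3 + p)
3*(4*((5/q(-5) + 5/(-1)) - 3) - 12) = 3*(4*((5/(-3 - 5) + 5/(-1)) - 3) - 12) = 3*(4*((5/(-8) + 5*(-1)) - 3) - 12) = 3*(4*((5*(-⅛) - 5) - 3) - 12) = 3*(4*((-5/8 - 5) - 3) - 12) = 3*(4*(-45/8 - 3) - 12) = 3*(4*(-69/8) - 12) = 3*(-69/2 - 12) = 3*(-93/2) = -279/2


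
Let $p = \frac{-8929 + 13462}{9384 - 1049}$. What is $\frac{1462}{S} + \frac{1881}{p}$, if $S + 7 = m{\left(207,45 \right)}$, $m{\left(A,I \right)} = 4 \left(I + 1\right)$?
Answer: $\frac{927219047}{267447} \approx 3466.9$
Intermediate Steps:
$m{\left(A,I \right)} = 4 + 4 I$ ($m{\left(A,I \right)} = 4 \left(1 + I\right) = 4 + 4 I$)
$S = 177$ ($S = -7 + \left(4 + 4 \cdot 45\right) = -7 + \left(4 + 180\right) = -7 + 184 = 177$)
$p = \frac{4533}{8335} \approx 0.54385$
$\frac{1462}{S} + \frac{1881}{p} = \frac{1462}{177} + \frac{1881}{\frac{4533}{8335}} = 1462 \cdot \frac{1}{177} + 1881 \cdot \frac{8335}{4533} = \frac{1462}{177} + \frac{5226045}{1511} = \frac{927219047}{267447}$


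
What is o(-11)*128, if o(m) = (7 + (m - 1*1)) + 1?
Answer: -512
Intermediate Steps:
o(m) = 7 + m (o(m) = (7 + (m - 1)) + 1 = (7 + (-1 + m)) + 1 = (6 + m) + 1 = 7 + m)
o(-11)*128 = (7 - 11)*128 = -4*128 = -512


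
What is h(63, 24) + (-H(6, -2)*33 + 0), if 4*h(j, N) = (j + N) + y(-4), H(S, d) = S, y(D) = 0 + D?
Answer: -709/4 ≈ -177.25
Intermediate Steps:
y(D) = D
h(j, N) = -1 + N/4 + j/4 (h(j, N) = ((j + N) - 4)/4 = ((N + j) - 4)/4 = (-4 + N + j)/4 = -1 + N/4 + j/4)
h(63, 24) + (-H(6, -2)*33 + 0) = (-1 + (¼)*24 + (¼)*63) + (-1*6*33 + 0) = (-1 + 6 + 63/4) + (-6*33 + 0) = 83/4 + (-198 + 0) = 83/4 - 198 = -709/4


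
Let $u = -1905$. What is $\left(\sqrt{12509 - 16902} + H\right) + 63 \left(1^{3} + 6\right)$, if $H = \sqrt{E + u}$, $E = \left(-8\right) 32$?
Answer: $441 + i \sqrt{2161} + i \sqrt{4393} \approx 441.0 + 112.77 i$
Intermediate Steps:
$E = -256$
$H = i \sqrt{2161}$ ($H = \sqrt{-256 - 1905} = \sqrt{-2161} = i \sqrt{2161} \approx 46.487 i$)
$\left(\sqrt{12509 - 16902} + H\right) + 63 \left(1^{3} + 6\right) = \left(\sqrt{12509 - 16902} + i \sqrt{2161}\right) + 63 \left(1^{3} + 6\right) = \left(\sqrt{-4393} + i \sqrt{2161}\right) + 63 \left(1 + 6\right) = \left(i \sqrt{4393} + i \sqrt{2161}\right) + 63 \cdot 7 = \left(i \sqrt{2161} + i \sqrt{4393}\right) + 441 = 441 + i \sqrt{2161} + i \sqrt{4393}$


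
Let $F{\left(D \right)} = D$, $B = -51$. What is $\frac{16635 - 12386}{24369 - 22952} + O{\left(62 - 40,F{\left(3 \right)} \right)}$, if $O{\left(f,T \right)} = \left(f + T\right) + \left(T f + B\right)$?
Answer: $\frac{60929}{1417} \approx 42.999$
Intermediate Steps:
$O{\left(f,T \right)} = -51 + T + f + T f$ ($O{\left(f,T \right)} = \left(f + T\right) + \left(T f - 51\right) = \left(T + f\right) + \left(-51 + T f\right) = -51 + T + f + T f$)
$\frac{16635 - 12386}{24369 - 22952} + O{\left(62 - 40,F{\left(3 \right)} \right)} = \frac{16635 - 12386}{24369 - 22952} + \left(-51 + 3 + \left(62 - 40\right) + 3 \left(62 - 40\right)\right) = \frac{4249}{1417} + \left(-51 + 3 + \left(62 - 40\right) + 3 \left(62 - 40\right)\right) = 4249 \cdot \frac{1}{1417} + \left(-51 + 3 + 22 + 3 \cdot 22\right) = \frac{4249}{1417} + \left(-51 + 3 + 22 + 66\right) = \frac{4249}{1417} + 40 = \frac{60929}{1417}$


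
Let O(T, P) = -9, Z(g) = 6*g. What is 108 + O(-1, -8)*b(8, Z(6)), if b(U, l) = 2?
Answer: 90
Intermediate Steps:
108 + O(-1, -8)*b(8, Z(6)) = 108 - 9*2 = 108 - 18 = 90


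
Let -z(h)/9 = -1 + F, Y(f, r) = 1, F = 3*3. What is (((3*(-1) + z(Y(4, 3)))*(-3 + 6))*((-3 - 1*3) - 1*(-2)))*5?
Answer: 4500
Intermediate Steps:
F = 9
z(h) = -72 (z(h) = -9*(-1 + 9) = -9*8 = -72)
(((3*(-1) + z(Y(4, 3)))*(-3 + 6))*((-3 - 1*3) - 1*(-2)))*5 = (((3*(-1) - 72)*(-3 + 6))*((-3 - 1*3) - 1*(-2)))*5 = (((-3 - 72)*3)*((-3 - 3) + 2))*5 = ((-75*3)*(-6 + 2))*5 = -225*(-4)*5 = 900*5 = 4500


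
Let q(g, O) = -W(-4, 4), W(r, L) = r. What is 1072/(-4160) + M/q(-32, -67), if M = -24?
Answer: -1627/260 ≈ -6.2577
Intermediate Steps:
q(g, O) = 4 (q(g, O) = -1*(-4) = 4)
1072/(-4160) + M/q(-32, -67) = 1072/(-4160) - 24/4 = 1072*(-1/4160) - 24*¼ = -67/260 - 6 = -1627/260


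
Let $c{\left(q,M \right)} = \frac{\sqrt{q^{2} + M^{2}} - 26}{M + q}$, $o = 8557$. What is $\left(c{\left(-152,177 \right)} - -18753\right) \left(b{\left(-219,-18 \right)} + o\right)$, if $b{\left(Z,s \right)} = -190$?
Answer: $\frac{3922441233}{25} + \frac{8367 \sqrt{54433}}{25} \approx 1.5698 \cdot 10^{8}$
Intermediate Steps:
$c{\left(q,M \right)} = \frac{-26 + \sqrt{M^{2} + q^{2}}}{M + q}$ ($c{\left(q,M \right)} = \frac{\sqrt{M^{2} + q^{2}} - 26}{M + q} = \frac{-26 + \sqrt{M^{2} + q^{2}}}{M + q}$)
$\left(c{\left(-152,177 \right)} - -18753\right) \left(b{\left(-219,-18 \right)} + o\right) = \left(\frac{-26 + \sqrt{177^{2} + \left(-152\right)^{2}}}{177 - 152} - -18753\right) \left(-190 + 8557\right) = \left(\frac{-26 + \sqrt{31329 + 23104}}{25} + 18753\right) 8367 = \left(\frac{-26 + \sqrt{54433}}{25} + 18753\right) 8367 = \left(\left(- \frac{26}{25} + \frac{\sqrt{54433}}{25}\right) + 18753\right) 8367 = \left(\frac{468799}{25} + \frac{\sqrt{54433}}{25}\right) 8367 = \frac{3922441233}{25} + \frac{8367 \sqrt{54433}}{25}$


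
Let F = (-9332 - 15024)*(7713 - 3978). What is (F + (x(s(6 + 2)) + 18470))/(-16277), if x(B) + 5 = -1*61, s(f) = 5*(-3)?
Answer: 90951256/16277 ≈ 5587.7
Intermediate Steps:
s(f) = -15
x(B) = -66 (x(B) = -5 - 1*61 = -5 - 61 = -66)
F = -90969660 (F = -24356*3735 = -90969660)
(F + (x(s(6 + 2)) + 18470))/(-16277) = (-90969660 + (-66 + 18470))/(-16277) = (-90969660 + 18404)*(-1/16277) = -90951256*(-1/16277) = 90951256/16277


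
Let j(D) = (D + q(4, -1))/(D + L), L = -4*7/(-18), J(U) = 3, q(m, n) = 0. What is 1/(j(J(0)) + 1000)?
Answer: 41/41027 ≈ 0.00099934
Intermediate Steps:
L = 14/9 (L = -28*(-1/18) = 14/9 ≈ 1.5556)
j(D) = D/(14/9 + D) (j(D) = (D + 0)/(D + 14/9) = D/(14/9 + D))
1/(j(J(0)) + 1000) = 1/(9*3/(14 + 9*3) + 1000) = 1/(9*3/(14 + 27) + 1000) = 1/(9*3/41 + 1000) = 1/(9*3*(1/41) + 1000) = 1/(27/41 + 1000) = 1/(41027/41) = 41/41027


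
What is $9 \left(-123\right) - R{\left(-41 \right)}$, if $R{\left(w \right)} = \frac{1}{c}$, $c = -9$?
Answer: $- \frac{9962}{9} \approx -1106.9$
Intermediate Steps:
$R{\left(w \right)} = - \frac{1}{9}$ ($R{\left(w \right)} = \frac{1}{-9} = - \frac{1}{9}$)
$9 \left(-123\right) - R{\left(-41 \right)} = 9 \left(-123\right) - - \frac{1}{9} = -1107 + \frac{1}{9} = - \frac{9962}{9}$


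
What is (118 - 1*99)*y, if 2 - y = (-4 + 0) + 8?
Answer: -38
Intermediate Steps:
y = -2 (y = 2 - ((-4 + 0) + 8) = 2 - (-4 + 8) = 2 - 1*4 = 2 - 4 = -2)
(118 - 1*99)*y = (118 - 1*99)*(-2) = (118 - 99)*(-2) = 19*(-2) = -38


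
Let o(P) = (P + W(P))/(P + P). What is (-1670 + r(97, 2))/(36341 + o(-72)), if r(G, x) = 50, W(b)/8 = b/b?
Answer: -14580/327073 ≈ -0.044577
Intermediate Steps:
W(b) = 8 (W(b) = 8*(b/b) = 8*1 = 8)
o(P) = (8 + P)/(2*P) (o(P) = (P + 8)/(P + P) = (8 + P)/((2*P)) = (8 + P)*(1/(2*P)) = (8 + P)/(2*P))
(-1670 + r(97, 2))/(36341 + o(-72)) = (-1670 + 50)/(36341 + (½)*(8 - 72)/(-72)) = -1620/(36341 + (½)*(-1/72)*(-64)) = -1620/(36341 + 4/9) = -1620/327073/9 = -1620*9/327073 = -14580/327073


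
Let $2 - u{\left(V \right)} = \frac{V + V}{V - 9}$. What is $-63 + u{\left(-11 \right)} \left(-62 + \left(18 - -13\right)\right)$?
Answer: $- \frac{909}{10} \approx -90.9$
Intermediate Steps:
$u{\left(V \right)} = 2 - \frac{2 V}{-9 + V}$ ($u{\left(V \right)} = 2 - \frac{V + V}{V - 9} = 2 - \frac{2 V}{-9 + V}$)
$-63 + u{\left(-11 \right)} \left(-62 + \left(18 - -13\right)\right) = -63 + - \frac{18}{-9 - 11} \left(-62 + \left(18 - -13\right)\right) = -63 + - \frac{18}{-20} \left(-62 + \left(18 + 13\right)\right) = -63 + \left(-18\right) \left(- \frac{1}{20}\right) \left(-62 + 31\right) = -63 + \frac{9}{10} \left(-31\right) = -63 - \frac{279}{10} = - \frac{909}{10}$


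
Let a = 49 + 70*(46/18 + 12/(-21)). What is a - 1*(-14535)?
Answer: 132506/9 ≈ 14723.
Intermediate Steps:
a = 1691/9 (a = 49 + 70*(46*(1/18) + 12*(-1/21)) = 49 + 70*(23/9 - 4/7) = 49 + 70*(125/63) = 49 + 1250/9 = 1691/9 ≈ 187.89)
a - 1*(-14535) = 1691/9 - 1*(-14535) = 1691/9 + 14535 = 132506/9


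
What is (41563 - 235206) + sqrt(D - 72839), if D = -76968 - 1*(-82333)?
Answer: -193643 + I*sqrt(67474) ≈ -1.9364e+5 + 259.76*I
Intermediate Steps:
D = 5365 (D = -76968 + 82333 = 5365)
(41563 - 235206) + sqrt(D - 72839) = (41563 - 235206) + sqrt(5365 - 72839) = -193643 + sqrt(-67474) = -193643 + I*sqrt(67474)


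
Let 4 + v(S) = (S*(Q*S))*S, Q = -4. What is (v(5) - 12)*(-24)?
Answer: 12384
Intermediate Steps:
v(S) = -4 - 4*S³ (v(S) = -4 + (S*(-4*S))*S = -4 + (-4*S²)*S = -4 - 4*S³)
(v(5) - 12)*(-24) = ((-4 - 4*5³) - 12)*(-24) = ((-4 - 4*125) - 12)*(-24) = ((-4 - 500) - 12)*(-24) = (-504 - 12)*(-24) = -516*(-24) = 12384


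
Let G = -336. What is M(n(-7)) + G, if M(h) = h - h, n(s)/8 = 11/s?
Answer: -336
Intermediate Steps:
n(s) = 88/s (n(s) = 8*(11/s) = 88/s)
M(h) = 0
M(n(-7)) + G = 0 - 336 = -336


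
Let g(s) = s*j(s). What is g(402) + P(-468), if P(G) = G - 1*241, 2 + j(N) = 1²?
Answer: -1111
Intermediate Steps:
j(N) = -1 (j(N) = -2 + 1² = -2 + 1 = -1)
P(G) = -241 + G (P(G) = G - 241 = -241 + G)
g(s) = -s (g(s) = s*(-1) = -s)
g(402) + P(-468) = -1*402 + (-241 - 468) = -402 - 709 = -1111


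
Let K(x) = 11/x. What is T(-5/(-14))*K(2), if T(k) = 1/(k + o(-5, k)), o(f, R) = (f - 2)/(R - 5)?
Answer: 5005/1697 ≈ 2.9493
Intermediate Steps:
o(f, R) = (-2 + f)/(-5 + R)
T(k) = 1/(k - 7/(-5 + k)) (T(k) = 1/(k + (-2 - 5)/(-5 + k)) = 1/(k - 7/(-5 + k)))
T(-5/(-14))*K(2) = ((-5 - 5/(-14))/(-7 + (-5/(-14))*(-5 - 5/(-14))))*(11/2) = ((-5 - 5*(-1/14))/(-7 + (-5*(-1/14))*(-5 - 5*(-1/14))))*(11*(½)) = ((-5 + 5/14)/(-7 + 5*(-5 + 5/14)/14))*(11/2) = (-65/14/(-7 + (5/14)*(-65/14)))*(11/2) = (-65/14/(-7 - 325/196))*(11/2) = (-65/14/(-1697/196))*(11/2) = -196/1697*(-65/14)*(11/2) = (910/1697)*(11/2) = 5005/1697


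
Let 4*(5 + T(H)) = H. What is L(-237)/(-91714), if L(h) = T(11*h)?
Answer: 2627/366856 ≈ 0.0071608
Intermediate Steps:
T(H) = -5 + H/4
L(h) = -5 + 11*h/4 (L(h) = -5 + (11*h)/4 = -5 + 11*h/4)
L(-237)/(-91714) = (-5 + (11/4)*(-237))/(-91714) = (-5 - 2607/4)*(-1/91714) = -2627/4*(-1/91714) = 2627/366856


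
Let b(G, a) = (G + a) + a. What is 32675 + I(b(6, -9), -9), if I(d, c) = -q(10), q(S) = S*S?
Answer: 32575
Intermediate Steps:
q(S) = S²
b(G, a) = G + 2*a
I(d, c) = -100 (I(d, c) = -1*10² = -1*100 = -100)
32675 + I(b(6, -9), -9) = 32675 - 100 = 32575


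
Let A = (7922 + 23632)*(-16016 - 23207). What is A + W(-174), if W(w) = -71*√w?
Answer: -1237642542 - 71*I*√174 ≈ -1.2376e+9 - 936.55*I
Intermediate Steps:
A = -1237642542 (A = 31554*(-39223) = -1237642542)
A + W(-174) = -1237642542 - 71*I*√174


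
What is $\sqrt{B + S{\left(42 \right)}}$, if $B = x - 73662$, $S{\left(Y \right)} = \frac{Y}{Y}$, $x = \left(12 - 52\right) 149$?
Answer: $i \sqrt{79621} \approx 282.17 i$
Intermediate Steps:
$x = -5960$ ($x = \left(-40\right) 149 = -5960$)
$S{\left(Y \right)} = 1$
$B = -79622$ ($B = -5960 - 73662 = -79622$)
$\sqrt{B + S{\left(42 \right)}} = \sqrt{-79622 + 1} = \sqrt{-79621} = i \sqrt{79621}$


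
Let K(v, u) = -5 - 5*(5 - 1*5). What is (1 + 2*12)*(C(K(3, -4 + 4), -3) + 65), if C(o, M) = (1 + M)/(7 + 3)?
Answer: 1620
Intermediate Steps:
K(v, u) = -5 (K(v, u) = -5 - 5*(5 - 5) = -5 - 5*0 = -5 + 0 = -5)
C(o, M) = 1/10 + M/10 (C(o, M) = (1 + M)/10 = (1 + M)*(1/10) = 1/10 + M/10)
(1 + 2*12)*(C(K(3, -4 + 4), -3) + 65) = (1 + 2*12)*((1/10 + (1/10)*(-3)) + 65) = (1 + 24)*((1/10 - 3/10) + 65) = 25*(-1/5 + 65) = 25*(324/5) = 1620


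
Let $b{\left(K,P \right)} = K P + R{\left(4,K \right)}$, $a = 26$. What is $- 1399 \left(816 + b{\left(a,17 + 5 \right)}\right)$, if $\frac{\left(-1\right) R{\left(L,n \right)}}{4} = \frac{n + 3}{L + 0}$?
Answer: $-1901241$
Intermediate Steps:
$R{\left(L,n \right)} = - \frac{4 \left(3 + n\right)}{L}$ ($R{\left(L,n \right)} = - 4 \frac{n + 3}{L + 0} = - 4 \frac{3 + n}{L} = - \frac{4 \left(3 + n\right)}{L}$)
$b{\left(K,P \right)} = -3 - K + K P$ ($b{\left(K,P \right)} = K P + \frac{4 \left(-3 - K\right)}{4} = K P + 4 \cdot \frac{1}{4} \left(-3 - K\right) = K P - \left(3 + K\right) = -3 - K + K P$)
$- 1399 \left(816 + b{\left(a,17 + 5 \right)}\right) = - 1399 \left(816 - \left(29 - 26 \left(17 + 5\right)\right)\right) = - 1399 \left(816 - -543\right) = - 1399 \left(816 + 543\right) = \left(-1399\right) 1359 = -1901241$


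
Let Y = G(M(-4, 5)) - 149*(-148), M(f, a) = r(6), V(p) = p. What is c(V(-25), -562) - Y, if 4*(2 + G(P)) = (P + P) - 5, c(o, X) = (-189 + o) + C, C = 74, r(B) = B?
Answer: -88767/4 ≈ -22192.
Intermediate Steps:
M(f, a) = 6
c(o, X) = -115 + o (c(o, X) = (-189 + o) + 74 = -115 + o)
G(P) = -13/4 + P/2 (G(P) = -2 + ((P + P) - 5)/4 = -2 + (2*P - 5)/4 = -2 + (-5 + 2*P)/4 = -2 + (-5/4 + P/2) = -13/4 + P/2)
Y = 88207/4 (Y = (-13/4 + (½)*6) - 149*(-148) = (-13/4 + 3) + 22052 = -¼ + 22052 = 88207/4 ≈ 22052.)
c(V(-25), -562) - Y = (-115 - 25) - 1*88207/4 = -140 - 88207/4 = -88767/4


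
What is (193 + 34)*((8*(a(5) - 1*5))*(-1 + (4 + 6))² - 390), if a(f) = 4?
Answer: -235626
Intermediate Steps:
(193 + 34)*((8*(a(5) - 1*5))*(-1 + (4 + 6))² - 390) = (193 + 34)*((8*(4 - 1*5))*(-1 + (4 + 6))² - 390) = 227*((8*(4 - 5))*(-1 + 10)² - 390) = 227*((8*(-1))*9² - 390) = 227*(-8*81 - 390) = 227*(-648 - 390) = 227*(-1038) = -235626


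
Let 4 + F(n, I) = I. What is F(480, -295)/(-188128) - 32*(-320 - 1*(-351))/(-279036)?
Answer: 67513685/13123621152 ≈ 0.0051444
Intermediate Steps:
F(n, I) = -4 + I
F(480, -295)/(-188128) - 32*(-320 - 1*(-351))/(-279036) = (-4 - 295)/(-188128) - 32*(-320 - 1*(-351))/(-279036) = -299*(-1/188128) - 32*(-320 + 351)*(-1/279036) = 299/188128 - 32*31*(-1/279036) = 299/188128 - 992*(-1/279036) = 299/188128 + 248/69759 = 67513685/13123621152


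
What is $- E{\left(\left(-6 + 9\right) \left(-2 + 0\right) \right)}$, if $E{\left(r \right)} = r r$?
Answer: $-36$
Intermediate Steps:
$E{\left(r \right)} = r^{2}$
$- E{\left(\left(-6 + 9\right) \left(-2 + 0\right) \right)} = - \left(\left(-6 + 9\right) \left(-2 + 0\right)\right)^{2} = - \left(3 \left(-2\right)\right)^{2} = - \left(-6\right)^{2} = \left(-1\right) 36 = -36$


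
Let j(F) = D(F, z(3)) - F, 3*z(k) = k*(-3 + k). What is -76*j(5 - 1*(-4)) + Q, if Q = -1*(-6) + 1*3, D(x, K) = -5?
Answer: 1073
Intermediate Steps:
z(k) = k*(-3 + k)/3 (z(k) = (k*(-3 + k))/3 = k*(-3 + k)/3)
j(F) = -5 - F
Q = 9 (Q = 6 + 3 = 9)
-76*j(5 - 1*(-4)) + Q = -76*(-5 - (5 - 1*(-4))) + 9 = -76*(-5 - (5 + 4)) + 9 = -76*(-5 - 1*9) + 9 = -76*(-5 - 9) + 9 = -76*(-14) + 9 = 1064 + 9 = 1073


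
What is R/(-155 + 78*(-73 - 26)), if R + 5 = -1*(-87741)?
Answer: -87736/7877 ≈ -11.138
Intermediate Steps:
R = 87736 (R = -5 - 1*(-87741) = -5 + 87741 = 87736)
R/(-155 + 78*(-73 - 26)) = 87736/(-155 + 78*(-73 - 26)) = 87736/(-155 + 78*(-99)) = 87736/(-155 - 7722) = 87736/(-7877) = 87736*(-1/7877) = -87736/7877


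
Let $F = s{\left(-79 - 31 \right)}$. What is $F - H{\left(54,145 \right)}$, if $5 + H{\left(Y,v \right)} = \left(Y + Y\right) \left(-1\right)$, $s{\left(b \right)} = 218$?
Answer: $331$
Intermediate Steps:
$F = 218$
$H{\left(Y,v \right)} = -5 - 2 Y$ ($H{\left(Y,v \right)} = -5 + \left(Y + Y\right) \left(-1\right) = -5 + 2 Y \left(-1\right) = -5 - 2 Y$)
$F - H{\left(54,145 \right)} = 218 - \left(-5 - 108\right) = 218 - -113 = 218 + 113 = 331$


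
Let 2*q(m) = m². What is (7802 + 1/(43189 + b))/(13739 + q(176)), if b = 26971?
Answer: 547388321/2050566320 ≈ 0.26694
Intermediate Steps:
q(m) = m²/2
(7802 + 1/(43189 + b))/(13739 + q(176)) = (7802 + 1/(43189 + 26971))/(13739 + (½)*176²) = (7802 + 1/70160)/(13739 + (½)*30976) = (7802 + 1/70160)/(13739 + 15488) = (547388321/70160)/29227 = (547388321/70160)*(1/29227) = 547388321/2050566320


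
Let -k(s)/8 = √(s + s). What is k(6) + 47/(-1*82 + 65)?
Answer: -47/17 - 16*√3 ≈ -30.478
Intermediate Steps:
k(s) = -8*√2*√s (k(s) = -8*√(s + s) = -8*√2*√s)
k(6) + 47/(-1*82 + 65) = -8*√2*√6 + 47/(-1*82 + 65) = -16*√3 + 47/(-82 + 65) = -16*√3 + 47/(-17) = -16*√3 - 1/17*47 = -16*√3 - 47/17 = -47/17 - 16*√3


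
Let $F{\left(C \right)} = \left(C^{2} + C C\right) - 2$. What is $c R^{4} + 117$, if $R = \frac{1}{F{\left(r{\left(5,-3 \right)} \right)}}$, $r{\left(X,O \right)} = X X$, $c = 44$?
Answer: $\frac{70955197267979}{606454677504} \approx 117.0$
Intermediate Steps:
$r{\left(X,O \right)} = X^{2}$
$F{\left(C \right)} = -2 + 2 C^{2}$ ($F{\left(C \right)} = \left(C^{2} + C^{2}\right) - 2 = 2 C^{2} - 2 = -2 + 2 C^{2}$)
$R = \frac{1}{1248}$ ($R = \frac{1}{-2 + 2 \left(5^{2}\right)^{2}} = \frac{1}{-2 + 2 \cdot 25^{2}} = \frac{1}{-2 + 2 \cdot 625} = \frac{1}{-2 + 1250} = \frac{1}{1248} \approx 0.00080128$)
$c R^{4} + 117 = \frac{44}{2425818710016} + 117 = 44 \cdot \frac{1}{2425818710016} + 117 = \frac{11}{606454677504} + 117 = \frac{70955197267979}{606454677504}$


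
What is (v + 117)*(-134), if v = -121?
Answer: 536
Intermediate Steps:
(v + 117)*(-134) = (-121 + 117)*(-134) = -4*(-134) = 536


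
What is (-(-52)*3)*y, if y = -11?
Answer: -1716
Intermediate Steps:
(-(-52)*3)*y = -(-52)*3*(-11) = -26*(-6)*(-11) = 156*(-11) = -1716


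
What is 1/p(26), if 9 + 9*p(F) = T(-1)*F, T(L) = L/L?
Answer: 9/17 ≈ 0.52941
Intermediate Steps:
T(L) = 1
p(F) = -1 + F/9 (p(F) = -1 + (1*F)/9 = -1 + F/9)
1/p(26) = 1/(-1 + (⅑)*26) = 1/(-1 + 26/9) = 1/(17/9) = 9/17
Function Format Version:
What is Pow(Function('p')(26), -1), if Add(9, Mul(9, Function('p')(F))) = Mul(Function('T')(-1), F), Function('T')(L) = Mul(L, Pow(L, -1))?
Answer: Rational(9, 17) ≈ 0.52941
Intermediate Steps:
Function('T')(L) = 1
Function('p')(F) = Add(-1, Mul(Rational(1, 9), F)) (Function('p')(F) = Add(-1, Mul(Rational(1, 9), Mul(1, F))) = Add(-1, Mul(Rational(1, 9), F)))
Pow(Function('p')(26), -1) = Pow(Add(-1, Mul(Rational(1, 9), 26)), -1) = Pow(Add(-1, Rational(26, 9)), -1) = Pow(Rational(17, 9), -1) = Rational(9, 17)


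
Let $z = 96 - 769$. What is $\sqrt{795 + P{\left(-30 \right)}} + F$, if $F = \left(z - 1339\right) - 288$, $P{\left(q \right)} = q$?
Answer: $-2300 + 3 \sqrt{85} \approx -2272.3$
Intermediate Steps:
$z = -673$ ($z = 96 - 769 = -673$)
$F = -2300$ ($F = \left(-673 - 1339\right) - 288 = -2012 - 288 = -2300$)
$\sqrt{795 + P{\left(-30 \right)}} + F = \sqrt{795 - 30} - 2300 = \sqrt{765} - 2300 = 3 \sqrt{85} - 2300 = -2300 + 3 \sqrt{85}$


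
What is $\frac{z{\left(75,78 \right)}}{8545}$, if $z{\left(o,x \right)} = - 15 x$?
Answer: $- \frac{234}{1709} \approx -0.13692$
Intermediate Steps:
$\frac{z{\left(75,78 \right)}}{8545} = \frac{\left(-15\right) 78}{8545} = \left(-1170\right) \frac{1}{8545} = - \frac{234}{1709}$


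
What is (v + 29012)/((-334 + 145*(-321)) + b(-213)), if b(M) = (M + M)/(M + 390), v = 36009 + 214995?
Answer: -16520944/2766003 ≈ -5.9729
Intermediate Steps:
v = 251004
b(M) = 2*M/(390 + M) (b(M) = (2*M)/(390 + M) = 2*M/(390 + M))
(v + 29012)/((-334 + 145*(-321)) + b(-213)) = (251004 + 29012)/((-334 + 145*(-321)) + 2*(-213)/(390 - 213)) = 280016/((-334 - 46545) + 2*(-213)/177) = 280016/(-46879 + 2*(-213)*(1/177)) = 280016/(-46879 - 142/59) = 280016/(-2766003/59) = 280016*(-59/2766003) = -16520944/2766003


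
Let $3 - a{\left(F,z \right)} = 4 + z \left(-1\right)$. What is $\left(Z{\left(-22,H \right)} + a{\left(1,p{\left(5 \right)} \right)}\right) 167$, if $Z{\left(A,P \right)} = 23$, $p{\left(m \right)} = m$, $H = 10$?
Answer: $4509$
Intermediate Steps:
$a{\left(F,z \right)} = -1 + z$ ($a{\left(F,z \right)} = 3 - \left(4 + z \left(-1\right)\right) = 3 - \left(4 - z\right) = 3 + \left(-4 + z\right) = -1 + z$)
$\left(Z{\left(-22,H \right)} + a{\left(1,p{\left(5 \right)} \right)}\right) 167 = \left(23 + \left(-1 + 5\right)\right) 167 = \left(23 + 4\right) 167 = 27 \cdot 167 = 4509$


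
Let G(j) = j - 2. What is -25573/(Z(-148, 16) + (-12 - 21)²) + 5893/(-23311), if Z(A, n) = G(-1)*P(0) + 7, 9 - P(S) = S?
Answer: -602431820/24919459 ≈ -24.175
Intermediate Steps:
G(j) = -2 + j
P(S) = 9 - S
Z(A, n) = -20 (Z(A, n) = (-2 - 1)*(9 - 1*0) + 7 = -3*(9 + 0) + 7 = -3*9 + 7 = -27 + 7 = -20)
-25573/(Z(-148, 16) + (-12 - 21)²) + 5893/(-23311) = -25573/(-20 + (-12 - 21)²) + 5893/(-23311) = -25573/(-20 + (-33)²) + 5893*(-1/23311) = -25573/(-20 + 1089) - 5893/23311 = -25573/1069 - 5893/23311 = -602431820/24919459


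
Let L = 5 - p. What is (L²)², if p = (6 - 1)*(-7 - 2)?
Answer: 6250000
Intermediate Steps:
p = -45 (p = 5*(-9) = -45)
L = 50 (L = 5 - 1*(-45) = 5 + 45 = 50)
(L²)² = (50²)² = 2500² = 6250000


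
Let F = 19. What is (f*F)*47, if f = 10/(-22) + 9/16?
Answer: 16967/176 ≈ 96.403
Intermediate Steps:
f = 19/176 (f = 10*(-1/22) + 9*(1/16) = -5/11 + 9/16 = 19/176 ≈ 0.10795)
(f*F)*47 = ((19/176)*19)*47 = (361/176)*47 = 16967/176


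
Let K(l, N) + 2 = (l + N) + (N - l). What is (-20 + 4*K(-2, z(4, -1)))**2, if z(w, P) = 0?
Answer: 784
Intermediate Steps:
K(l, N) = -2 + 2*N (K(l, N) = -2 + ((l + N) + (N - l)) = -2 + ((N + l) + (N - l)) = -2 + 2*N)
(-20 + 4*K(-2, z(4, -1)))**2 = (-20 + 4*(-2 + 2*0))**2 = (-20 + 4*(-2 + 0))**2 = (-20 + 4*(-2))**2 = (-20 - 8)**2 = (-28)**2 = 784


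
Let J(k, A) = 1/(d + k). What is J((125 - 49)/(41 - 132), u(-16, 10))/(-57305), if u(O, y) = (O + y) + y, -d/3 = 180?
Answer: 91/2820322880 ≈ 3.2266e-8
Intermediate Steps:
d = -540 (d = -3*180 = -540)
u(O, y) = O + 2*y
J(k, A) = 1/(-540 + k)
J((125 - 49)/(41 - 132), u(-16, 10))/(-57305) = 1/(-540 + (125 - 49)/(41 - 132)*(-57305)) = -1/57305/(-540 + 76/(-91)) = -1/57305/(-540 + 76*(-1/91)) = -1/57305/(-540 - 76/91) = -1/57305/(-49216/91) = -91/49216*(-1/57305) = 91/2820322880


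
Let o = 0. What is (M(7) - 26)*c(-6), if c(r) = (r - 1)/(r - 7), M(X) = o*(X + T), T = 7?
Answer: -14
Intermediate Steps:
M(X) = 0 (M(X) = 0*(X + 7) = 0*(7 + X) = 0)
c(r) = (-1 + r)/(-7 + r)
(M(7) - 26)*c(-6) = (0 - 26)*((-1 - 6)/(-7 - 6)) = -26*(-7)/(-13) = -(-2)*(-7) = -26*7/13 = -14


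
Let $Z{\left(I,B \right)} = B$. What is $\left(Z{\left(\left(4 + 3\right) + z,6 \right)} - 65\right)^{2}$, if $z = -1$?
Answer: $3481$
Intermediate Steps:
$\left(Z{\left(\left(4 + 3\right) + z,6 \right)} - 65\right)^{2} = \left(6 - 65\right)^{2} = \left(-59\right)^{2} = 3481$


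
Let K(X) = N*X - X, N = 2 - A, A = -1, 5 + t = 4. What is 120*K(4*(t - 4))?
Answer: -4800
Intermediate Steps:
t = -1 (t = -5 + 4 = -1)
N = 3 (N = 2 - 1*(-1) = 2 + 1 = 3)
K(X) = 2*X (K(X) = 3*X - X = 2*X)
120*K(4*(t - 4)) = 120*(2*(4*(-1 - 4))) = 120*(2*(4*(-5))) = 120*(2*(-20)) = 120*(-40) = -4800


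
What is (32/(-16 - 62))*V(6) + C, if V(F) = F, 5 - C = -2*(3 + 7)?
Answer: 293/13 ≈ 22.538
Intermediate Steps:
C = 25 (C = 5 - (-2)*(3 + 7) = 5 - (-2)*10 = 5 - 1*(-20) = 5 + 20 = 25)
(32/(-16 - 62))*V(6) + C = (32/(-16 - 62))*6 + 25 = (32/(-78))*6 + 25 = (32*(-1/78))*6 + 25 = -16/39*6 + 25 = -32/13 + 25 = 293/13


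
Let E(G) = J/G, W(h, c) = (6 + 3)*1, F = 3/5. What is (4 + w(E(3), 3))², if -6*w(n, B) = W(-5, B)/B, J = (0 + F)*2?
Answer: 49/4 ≈ 12.250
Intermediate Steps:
F = ⅗ (F = 3*(⅕) = ⅗ ≈ 0.60000)
W(h, c) = 9 (W(h, c) = 9*1 = 9)
J = 6/5 (J = (0 + ⅗)*2 = (⅗)*2 = 6/5 ≈ 1.2000)
E(G) = 6/(5*G)
w(n, B) = -3/(2*B)
(4 + w(E(3), 3))² = (4 - 3/2/3)² = (4 - 3/2*⅓)² = (4 - ½)² = (7/2)² = 49/4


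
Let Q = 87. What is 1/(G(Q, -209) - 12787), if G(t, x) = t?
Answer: -1/12700 ≈ -7.8740e-5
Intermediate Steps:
1/(G(Q, -209) - 12787) = 1/(87 - 12787) = 1/(-12700) = -1/12700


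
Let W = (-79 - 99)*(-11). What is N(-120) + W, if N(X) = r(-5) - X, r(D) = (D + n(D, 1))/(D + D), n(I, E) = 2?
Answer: 20783/10 ≈ 2078.3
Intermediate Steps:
W = 1958 (W = -178*(-11) = 1958)
r(D) = (2 + D)/(2*D) (r(D) = (D + 2)/(D + D) = (2 + D)/((2*D)) = (2 + D)*(1/(2*D)) = (2 + D)/(2*D))
N(X) = 3/10 - X (N(X) = (½)*(2 - 5)/(-5) - X = (½)*(-⅕)*(-3) - X = 3/10 - X)
N(-120) + W = (3/10 - 1*(-120)) + 1958 = (3/10 + 120) + 1958 = 1203/10 + 1958 = 20783/10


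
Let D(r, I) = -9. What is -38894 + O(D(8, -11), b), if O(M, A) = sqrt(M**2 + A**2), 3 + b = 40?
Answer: -38894 + 5*sqrt(58) ≈ -38856.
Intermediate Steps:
b = 37 (b = -3 + 40 = 37)
O(M, A) = sqrt(A**2 + M**2)
-38894 + O(D(8, -11), b) = -38894 + sqrt(37**2 + (-9)**2) = -38894 + sqrt(1369 + 81) = -38894 + sqrt(1450) = -38894 + 5*sqrt(58)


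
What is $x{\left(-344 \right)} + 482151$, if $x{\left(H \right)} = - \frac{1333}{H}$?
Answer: $\frac{3857239}{8} \approx 4.8216 \cdot 10^{5}$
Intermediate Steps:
$x{\left(-344 \right)} + 482151 = - \frac{1333}{-344} + 482151 = \left(-1333\right) \left(- \frac{1}{344}\right) + 482151 = \frac{31}{8} + 482151 = \frac{3857239}{8}$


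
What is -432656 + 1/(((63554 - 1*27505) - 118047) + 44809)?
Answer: -16090043985/37189 ≈ -4.3266e+5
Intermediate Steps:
-432656 + 1/(((63554 - 1*27505) - 118047) + 44809) = -432656 + 1/(((63554 - 27505) - 118047) + 44809) = -432656 + 1/((36049 - 118047) + 44809) = -432656 + 1/(-81998 + 44809) = -432656 + 1/(-37189) = -432656 - 1/37189 = -16090043985/37189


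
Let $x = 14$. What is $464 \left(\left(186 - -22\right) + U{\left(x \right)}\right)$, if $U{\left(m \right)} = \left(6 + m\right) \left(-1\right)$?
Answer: $87232$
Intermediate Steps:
$U{\left(m \right)} = -6 - m$
$464 \left(\left(186 - -22\right) + U{\left(x \right)}\right) = 464 \left(\left(186 - -22\right) - 20\right) = 464 \left(\left(186 + 22\right) - 20\right) = 464 \left(208 - 20\right) = 464 \cdot 188 = 87232$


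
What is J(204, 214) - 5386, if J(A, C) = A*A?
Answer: 36230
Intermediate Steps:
J(A, C) = A²
J(204, 214) - 5386 = 204² - 5386 = 41616 - 5386 = 36230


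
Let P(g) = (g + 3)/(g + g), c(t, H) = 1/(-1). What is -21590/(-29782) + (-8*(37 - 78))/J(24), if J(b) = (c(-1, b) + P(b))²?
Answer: 1250896443/729659 ≈ 1714.4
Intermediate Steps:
c(t, H) = -1
P(g) = (3 + g)/(2*g) (P(g) = (3 + g)/((2*g)) = (3 + g)*(1/(2*g)) = (3 + g)/(2*g))
J(b) = (-1 + (3 + b)/(2*b))²
-21590/(-29782) + (-8*(37 - 78))/J(24) = -21590/(-29782) + (-8*(37 - 78))/(((¼)*(-3 + 24)²/24²)) = -21590*(-1/29782) + (-8*(-41))/(((¼)*(1/576)*21²)) = 10795/14891 + 328/(((¼)*(1/576)*441)) = 10795/14891 + 328/(49/256) = 10795/14891 + 328*(256/49) = 10795/14891 + 83968/49 = 1250896443/729659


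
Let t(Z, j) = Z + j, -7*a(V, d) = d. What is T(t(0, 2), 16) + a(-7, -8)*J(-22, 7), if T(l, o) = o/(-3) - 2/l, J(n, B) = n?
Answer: -661/21 ≈ -31.476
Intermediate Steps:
a(V, d) = -d/7
T(l, o) = -2/l - o/3 (T(l, o) = o*(-⅓) - 2/l = -o/3 - 2/l = -2/l - o/3)
T(t(0, 2), 16) + a(-7, -8)*J(-22, 7) = (-2/(0 + 2) - ⅓*16) - ⅐*(-8)*(-22) = (-2/2 - 16/3) + (8/7)*(-22) = (-2*½ - 16/3) - 176/7 = (-1 - 16/3) - 176/7 = -19/3 - 176/7 = -661/21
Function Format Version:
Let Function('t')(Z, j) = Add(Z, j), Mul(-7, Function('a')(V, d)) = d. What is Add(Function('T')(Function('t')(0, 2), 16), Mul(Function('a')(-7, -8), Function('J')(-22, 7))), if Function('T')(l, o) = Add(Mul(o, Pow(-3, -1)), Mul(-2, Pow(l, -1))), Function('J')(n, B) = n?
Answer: Rational(-661, 21) ≈ -31.476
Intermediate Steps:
Function('a')(V, d) = Mul(Rational(-1, 7), d)
Function('T')(l, o) = Add(Mul(-2, Pow(l, -1)), Mul(Rational(-1, 3), o)) (Function('T')(l, o) = Add(Mul(o, Rational(-1, 3)), Mul(-2, Pow(l, -1))) = Add(Mul(Rational(-1, 3), o), Mul(-2, Pow(l, -1))) = Add(Mul(-2, Pow(l, -1)), Mul(Rational(-1, 3), o)))
Add(Function('T')(Function('t')(0, 2), 16), Mul(Function('a')(-7, -8), Function('J')(-22, 7))) = Add(Add(Mul(-2, Pow(Add(0, 2), -1)), Mul(Rational(-1, 3), 16)), Mul(Mul(Rational(-1, 7), -8), -22)) = Add(Add(Mul(-2, Pow(2, -1)), Rational(-16, 3)), Mul(Rational(8, 7), -22)) = Add(Add(Mul(-2, Rational(1, 2)), Rational(-16, 3)), Rational(-176, 7)) = Add(Add(-1, Rational(-16, 3)), Rational(-176, 7)) = Add(Rational(-19, 3), Rational(-176, 7)) = Rational(-661, 21)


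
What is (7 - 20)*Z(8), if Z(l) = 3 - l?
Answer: 65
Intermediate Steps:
(7 - 20)*Z(8) = (7 - 20)*(3 - 1*8) = -13*(3 - 8) = -13*(-5) = 65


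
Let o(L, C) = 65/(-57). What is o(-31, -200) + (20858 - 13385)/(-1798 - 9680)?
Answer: -390677/218082 ≈ -1.7914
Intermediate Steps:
o(L, C) = -65/57 (o(L, C) = 65*(-1/57) = -65/57)
o(-31, -200) + (20858 - 13385)/(-1798 - 9680) = -65/57 + (20858 - 13385)/(-1798 - 9680) = -65/57 + 7473/(-11478) = -65/57 + 7473*(-1/11478) = -65/57 - 2491/3826 = -390677/218082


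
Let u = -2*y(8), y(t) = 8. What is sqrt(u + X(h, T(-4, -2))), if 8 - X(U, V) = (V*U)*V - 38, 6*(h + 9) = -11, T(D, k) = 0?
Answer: sqrt(30) ≈ 5.4772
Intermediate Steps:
h = -65/6 (h = -9 + (1/6)*(-11) = -9 - 11/6 = -65/6 ≈ -10.833)
X(U, V) = 46 - U*V**2 (X(U, V) = 8 - ((V*U)*V - 38) = 8 - ((U*V)*V - 38) = 8 - (U*V**2 - 38) = 8 - (-38 + U*V**2) = 8 + (38 - U*V**2) = 46 - U*V**2)
u = -16 (u = -2*8 = -16)
sqrt(u + X(h, T(-4, -2))) = sqrt(-16 + (46 - 1*(-65/6)*0**2)) = sqrt(-16 + (46 - 1*(-65/6)*0)) = sqrt(-16 + (46 + 0)) = sqrt(-16 + 46) = sqrt(30)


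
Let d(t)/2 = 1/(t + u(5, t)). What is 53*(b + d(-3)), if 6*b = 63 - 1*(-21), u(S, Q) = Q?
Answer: 2173/3 ≈ 724.33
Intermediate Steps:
b = 14 (b = (63 - 1*(-21))/6 = (63 + 21)/6 = (⅙)*84 = 14)
d(t) = 1/t (d(t) = 2/(t + t) = 2/((2*t)) = 2*(1/(2*t)) = 1/t)
53*(b + d(-3)) = 53*(14 + 1/(-3)) = 53*(14 - ⅓) = 53*(41/3) = 2173/3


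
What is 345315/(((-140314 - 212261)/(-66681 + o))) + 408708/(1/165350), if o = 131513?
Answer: 1588463300141528/23505 ≈ 6.7580e+10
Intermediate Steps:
345315/(((-140314 - 212261)/(-66681 + o))) + 408708/(1/165350) = 345315/(((-140314 - 212261)/(-66681 + 131513))) + 408708/(1/165350) = 345315/((-352575/64832)) + 408708/(1/165350) = 345315/((-352575*1/64832)) + 408708*165350 = 345315/(-352575/64832) + 67579867800 = 345315*(-64832/352575) + 67579867800 = -1492497472/23505 + 67579867800 = 1588463300141528/23505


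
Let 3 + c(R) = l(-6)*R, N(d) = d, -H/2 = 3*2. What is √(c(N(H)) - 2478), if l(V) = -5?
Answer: 3*I*√269 ≈ 49.204*I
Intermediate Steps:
H = -12 (H = -6*2 = -2*6 = -12)
c(R) = -3 - 5*R
√(c(N(H)) - 2478) = √((-3 - 5*(-12)) - 2478) = √((-3 + 60) - 2478) = √(57 - 2478) = √(-2421) = 3*I*√269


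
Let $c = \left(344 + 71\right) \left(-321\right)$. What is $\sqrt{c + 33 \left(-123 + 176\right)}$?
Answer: $i \sqrt{131466} \approx 362.58 i$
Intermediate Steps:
$c = -133215$ ($c = 415 \left(-321\right) = -133215$)
$\sqrt{c + 33 \left(-123 + 176\right)} = \sqrt{-133215 + 33 \left(-123 + 176\right)} = \sqrt{-133215 + 33 \cdot 53} = \sqrt{-133215 + 1749} = \sqrt{-131466} = i \sqrt{131466}$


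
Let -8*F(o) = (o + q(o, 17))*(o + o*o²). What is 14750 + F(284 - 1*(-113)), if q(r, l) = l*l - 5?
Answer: -21305424385/4 ≈ -5.3264e+9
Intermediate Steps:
q(r, l) = -5 + l² (q(r, l) = l² - 5 = -5 + l²)
F(o) = -(284 + o)*(o + o³)/8 (F(o) = -(o + (-5 + 17²))*(o + o*o²)/8 = -(o + (-5 + 289))*(o + o³)/8 = -(o + 284)*(o + o³)/8 = -(284 + o)*(o + o³)/8)
14750 + F(284 - 1*(-113)) = 14750 - (284 - 1*(-113))*(284 + (284 - 1*(-113)) + (284 - 1*(-113))³ + 284*(284 - 1*(-113))²)/8 = 14750 - (284 + 113)*(284 + (284 + 113) + (284 + 113)³ + 284*(284 + 113)²)/8 = 14750 - ⅛*397*(284 + 397 + 397³ + 284*397²) = 14750 - ⅛*397*(284 + 397 + 62570773 + 284*157609) = 14750 - ⅛*397*(284 + 397 + 62570773 + 44760956) = 14750 - ⅛*397*107332410 = 14750 - 21305483385/4 = -21305424385/4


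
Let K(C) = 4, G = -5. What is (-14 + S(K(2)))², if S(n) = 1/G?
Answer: 5041/25 ≈ 201.64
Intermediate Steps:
S(n) = -⅕ (S(n) = 1/(-5) = -⅕)
(-14 + S(K(2)))² = (-14 - ⅕)² = (-71/5)² = 5041/25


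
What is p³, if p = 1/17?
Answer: 1/4913 ≈ 0.00020354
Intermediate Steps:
p = 1/17 ≈ 0.058824
p³ = (1/17)³ = 1/4913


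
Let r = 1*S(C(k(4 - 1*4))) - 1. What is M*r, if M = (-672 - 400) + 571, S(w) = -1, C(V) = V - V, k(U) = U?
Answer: 1002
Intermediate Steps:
C(V) = 0
M = -501 (M = -1072 + 571 = -501)
r = -2 (r = 1*(-1) - 1 = -1 - 1 = -2)
M*r = -501*(-2) = 1002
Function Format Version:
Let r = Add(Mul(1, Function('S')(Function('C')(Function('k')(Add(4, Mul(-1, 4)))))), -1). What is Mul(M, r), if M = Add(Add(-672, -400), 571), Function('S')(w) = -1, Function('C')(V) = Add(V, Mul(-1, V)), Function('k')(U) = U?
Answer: 1002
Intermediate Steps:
Function('C')(V) = 0
M = -501 (M = Add(-1072, 571) = -501)
r = -2 (r = Add(Mul(1, -1), -1) = Add(-1, -1) = -2)
Mul(M, r) = Mul(-501, -2) = 1002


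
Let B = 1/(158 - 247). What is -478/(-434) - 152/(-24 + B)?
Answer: 3446319/463729 ≈ 7.4318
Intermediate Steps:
B = -1/89 (B = 1/(-89) = -1/89 ≈ -0.011236)
-478/(-434) - 152/(-24 + B) = -478/(-434) - 152/(-24 - 1/89) = -478*(-1/434) - 152/(-2137/89) = 239/217 - 152*(-89/2137) = 239/217 + 13528/2137 = 3446319/463729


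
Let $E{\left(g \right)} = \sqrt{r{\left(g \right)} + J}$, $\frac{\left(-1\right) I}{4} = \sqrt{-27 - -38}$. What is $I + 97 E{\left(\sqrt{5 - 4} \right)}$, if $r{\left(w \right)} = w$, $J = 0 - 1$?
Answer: $- 4 \sqrt{11} \approx -13.266$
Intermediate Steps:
$J = -1$ ($J = 0 - 1 = -1$)
$I = - 4 \sqrt{11}$ ($I = - 4 \sqrt{-27 - -38} = - 4 \sqrt{-27 + 38} = - 4 \sqrt{11} \approx -13.266$)
$E{\left(g \right)} = \sqrt{-1 + g}$ ($E{\left(g \right)} = \sqrt{g - 1} = \sqrt{-1 + g}$)
$I + 97 E{\left(\sqrt{5 - 4} \right)} = - 4 \sqrt{11} + 97 \sqrt{-1 + \sqrt{5 - 4}} = - 4 \sqrt{11} + 97 \sqrt{-1 + \sqrt{1}} = - 4 \sqrt{11} + 97 \sqrt{-1 + 1} = - 4 \sqrt{11} + 97 \sqrt{0} = - 4 \sqrt{11} + 97 \cdot 0 = - 4 \sqrt{11} + 0 = - 4 \sqrt{11}$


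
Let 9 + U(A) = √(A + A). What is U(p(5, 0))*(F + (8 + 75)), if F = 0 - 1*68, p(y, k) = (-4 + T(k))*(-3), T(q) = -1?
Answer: -135 + 15*√30 ≈ -52.842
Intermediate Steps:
p(y, k) = 15 (p(y, k) = (-4 - 1)*(-3) = -5*(-3) = 15)
U(A) = -9 + √2*√A (U(A) = -9 + √(A + A) = -9 + √(2*A) = -9 + √2*√A)
F = -68 (F = 0 - 68 = -68)
U(p(5, 0))*(F + (8 + 75)) = (-9 + √2*√15)*(-68 + (8 + 75)) = (-9 + √30)*(-68 + 83) = (-9 + √30)*15 = -135 + 15*√30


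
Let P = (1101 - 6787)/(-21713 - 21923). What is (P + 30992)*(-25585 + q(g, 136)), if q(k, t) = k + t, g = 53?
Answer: -8586213624702/10909 ≈ -7.8708e+8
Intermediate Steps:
P = 2843/21818 (P = -5686/(-43636) = -5686*(-1/43636) = 2843/21818 ≈ 0.13031)
(P + 30992)*(-25585 + q(g, 136)) = (2843/21818 + 30992)*(-25585 + (53 + 136)) = 676186299*(-25585 + 189)/21818 = (676186299/21818)*(-25396) = -8586213624702/10909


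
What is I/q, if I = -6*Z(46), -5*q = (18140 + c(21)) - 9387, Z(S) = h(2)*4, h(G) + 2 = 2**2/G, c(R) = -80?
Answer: 0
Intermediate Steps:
h(G) = -2 + 4/G (h(G) = -2 + 2**2/G = -2 + 4/G)
Z(S) = 0 (Z(S) = (-2 + 4/2)*4 = (-2 + 4*(1/2))*4 = (-2 + 2)*4 = 0*4 = 0)
q = -8673/5 (q = -((18140 - 80) - 9387)/5 = -(18060 - 9387)/5 = -1/5*8673 = -8673/5 ≈ -1734.6)
I = 0 (I = -6*0 = 0)
I/q = 0/(-8673/5) = 0*(-5/8673) = 0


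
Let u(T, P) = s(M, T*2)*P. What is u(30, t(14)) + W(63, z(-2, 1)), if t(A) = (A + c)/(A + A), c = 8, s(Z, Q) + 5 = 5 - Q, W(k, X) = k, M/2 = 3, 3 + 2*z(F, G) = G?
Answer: 111/7 ≈ 15.857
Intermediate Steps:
z(F, G) = -3/2 + G/2
M = 6 (M = 2*3 = 6)
s(Z, Q) = -Q (s(Z, Q) = -5 + (5 - Q) = -Q)
t(A) = (8 + A)/(2*A) (t(A) = (A + 8)/(A + A) = (8 + A)/((2*A)) = (8 + A)*(1/(2*A)) = (8 + A)/(2*A))
u(T, P) = -2*P*T (u(T, P) = (-T*2)*P = (-2*T)*P = -2*P*T)
u(30, t(14)) + W(63, z(-2, 1)) = -2*(½)*(8 + 14)/14*30 + 63 = -2*(½)*(1/14)*22*30 + 63 = -2*11/14*30 + 63 = -330/7 + 63 = 111/7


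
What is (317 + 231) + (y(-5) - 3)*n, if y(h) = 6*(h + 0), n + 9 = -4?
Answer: 977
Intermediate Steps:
n = -13 (n = -9 - 4 = -13)
y(h) = 6*h
(317 + 231) + (y(-5) - 3)*n = (317 + 231) + (6*(-5) - 3)*(-13) = 548 + (-30 - 3)*(-13) = 548 - 33*(-13) = 548 + 429 = 977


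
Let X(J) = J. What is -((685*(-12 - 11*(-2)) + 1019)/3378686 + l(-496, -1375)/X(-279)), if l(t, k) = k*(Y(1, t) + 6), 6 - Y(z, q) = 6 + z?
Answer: -23230661701/942653394 ≈ -24.644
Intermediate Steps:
Y(z, q) = -z (Y(z, q) = 6 - (6 + z) = 6 + (-6 - z) = -z)
l(t, k) = 5*k (l(t, k) = k*(-1*1 + 6) = k*(-1 + 6) = k*5 = 5*k)
-((685*(-12 - 11*(-2)) + 1019)/3378686 + l(-496, -1375)/X(-279)) = -((685*(-12 - 11*(-2)) + 1019)/3378686 + (5*(-1375))/(-279)) = -((685*(-12 + 22) + 1019)*(1/3378686) - 6875*(-1/279)) = -((685*10 + 1019)*(1/3378686) + 6875/279) = -((6850 + 1019)*(1/3378686) + 6875/279) = -(7869*(1/3378686) + 6875/279) = -(7869/3378686 + 6875/279) = -1*23230661701/942653394 = -23230661701/942653394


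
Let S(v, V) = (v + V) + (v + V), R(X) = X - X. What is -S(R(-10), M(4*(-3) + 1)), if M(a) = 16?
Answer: -32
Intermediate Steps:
R(X) = 0
S(v, V) = 2*V + 2*v (S(v, V) = (V + v) + (V + v) = 2*V + 2*v)
-S(R(-10), M(4*(-3) + 1)) = -(2*16 + 2*0) = -(32 + 0) = -1*32 = -32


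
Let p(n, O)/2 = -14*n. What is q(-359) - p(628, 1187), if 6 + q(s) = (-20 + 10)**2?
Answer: 17678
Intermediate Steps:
p(n, O) = -28*n (p(n, O) = 2*(-14*n) = -28*n)
q(s) = 94 (q(s) = -6 + (-20 + 10)**2 = -6 + (-10)**2 = -6 + 100 = 94)
q(-359) - p(628, 1187) = 94 - (-28)*628 = 94 - 1*(-17584) = 94 + 17584 = 17678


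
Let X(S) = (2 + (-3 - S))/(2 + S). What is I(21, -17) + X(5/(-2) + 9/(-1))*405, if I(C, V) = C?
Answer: -8106/19 ≈ -426.63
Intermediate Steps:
X(S) = (-1 - S)/(2 + S)
I(21, -17) + X(5/(-2) + 9/(-1))*405 = 21 + ((-1 - (5/(-2) + 9/(-1)))/(2 + (5/(-2) + 9/(-1))))*405 = 21 + ((-1 - (5*(-½) + 9*(-1)))/(2 + (5*(-½) + 9*(-1))))*405 = 21 + ((-1 - (-5/2 - 9))/(2 + (-5/2 - 9)))*405 = 21 + ((-1 - 1*(-23/2))/(2 - 23/2))*405 = 21 + ((-1 + 23/2)/(-19/2))*405 = 21 - 2/19*21/2*405 = 21 - 21/19*405 = 21 - 8505/19 = -8106/19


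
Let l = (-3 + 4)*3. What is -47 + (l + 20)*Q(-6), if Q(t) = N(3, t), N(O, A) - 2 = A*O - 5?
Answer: -530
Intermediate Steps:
l = 3 (l = 1*3 = 3)
N(O, A) = -3 + A*O (N(O, A) = 2 + (A*O - 5) = 2 + (-5 + A*O) = -3 + A*O)
Q(t) = -3 + 3*t (Q(t) = -3 + t*3 = -3 + 3*t)
-47 + (l + 20)*Q(-6) = -47 + (3 + 20)*(-3 + 3*(-6)) = -47 + 23*(-3 - 18) = -47 + 23*(-21) = -47 - 483 = -530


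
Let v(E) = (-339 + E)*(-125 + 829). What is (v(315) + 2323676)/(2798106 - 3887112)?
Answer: -1153390/544503 ≈ -2.1182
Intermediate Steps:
v(E) = -238656 + 704*E (v(E) = (-339 + E)*704 = -238656 + 704*E)
(v(315) + 2323676)/(2798106 - 3887112) = ((-238656 + 704*315) + 2323676)/(2798106 - 3887112) = ((-238656 + 221760) + 2323676)/(-1089006) = (-16896 + 2323676)*(-1/1089006) = 2306780*(-1/1089006) = -1153390/544503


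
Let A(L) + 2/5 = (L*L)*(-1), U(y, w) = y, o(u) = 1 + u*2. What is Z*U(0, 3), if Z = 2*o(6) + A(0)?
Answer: 0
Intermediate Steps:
o(u) = 1 + 2*u
A(L) = -⅖ - L² (A(L) = -⅖ + (L*L)*(-1) = -⅖ + L²*(-1) = -⅖ - L²)
Z = 128/5 (Z = 2*(1 + 2*6) + (-⅖ - 1*0²) = 2*(1 + 12) + (-⅖ - 1*0) = 2*13 + (-⅖ + 0) = 26 - ⅖ = 128/5 ≈ 25.600)
Z*U(0, 3) = (128/5)*0 = 0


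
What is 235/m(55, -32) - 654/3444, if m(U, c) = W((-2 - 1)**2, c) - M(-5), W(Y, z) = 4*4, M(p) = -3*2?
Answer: 33123/3157 ≈ 10.492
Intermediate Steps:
M(p) = -6
W(Y, z) = 16
m(U, c) = 22 (m(U, c) = 16 - 1*(-6) = 16 + 6 = 22)
235/m(55, -32) - 654/3444 = 235/22 - 654/3444 = 235*(1/22) - 654*1/3444 = 235/22 - 109/574 = 33123/3157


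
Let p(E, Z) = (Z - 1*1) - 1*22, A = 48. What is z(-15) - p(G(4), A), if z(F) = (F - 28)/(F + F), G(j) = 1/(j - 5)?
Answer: -707/30 ≈ -23.567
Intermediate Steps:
G(j) = 1/(-5 + j)
p(E, Z) = -23 + Z (p(E, Z) = (Z - 1) - 22 = (-1 + Z) - 22 = -23 + Z)
z(F) = (-28 + F)/(2*F) (z(F) = (-28 + F)/((2*F)) = (-28 + F)*(1/(2*F)) = (-28 + F)/(2*F))
z(-15) - p(G(4), A) = (1/2)*(-28 - 15)/(-15) - (-23 + 48) = (1/2)*(-1/15)*(-43) - 1*25 = 43/30 - 25 = -707/30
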